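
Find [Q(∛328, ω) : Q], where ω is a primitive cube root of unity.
[Q(∛328, ω) : Q] = 6

[Q(∛328):Q] = 3 (min poly x^3 - 328, irreducible since 328 is not a perfect cube). [Q(ω):Q] = 2 (min poly x^2 + x + 1). Since Q(∛328) ⊂ R and ω ∉ R, we have ω ∉ Q(∛328), so x^2 + x + 1 remains irreducible over Q(∛328) and [Q(∛328, ω) : Q(∛328)] = 2. By the tower law, [Q(∛328, ω) : Q] = 3 · 2 = 6. (In fact Q(∛328, ω) is the splitting field of x^3 - 328 over Q.)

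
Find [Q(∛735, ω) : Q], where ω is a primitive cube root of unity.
[Q(∛735, ω) : Q] = 6

[Q(∛735):Q] = 3 (min poly x^3 - 735, irreducible since 735 is not a perfect cube). [Q(ω):Q] = 2 (min poly x^2 + x + 1). Since Q(∛735) ⊂ R and ω ∉ R, we have ω ∉ Q(∛735), so x^2 + x + 1 remains irreducible over Q(∛735) and [Q(∛735, ω) : Q(∛735)] = 2. By the tower law, [Q(∛735, ω) : Q] = 3 · 2 = 6. (In fact Q(∛735, ω) is the splitting field of x^3 - 735 over Q.)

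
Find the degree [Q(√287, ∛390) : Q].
[Q(√287, ∛390) : Q] = 6

Let L = Q(√287, ∛390). Since Q(√287) ⊂ L and [Q(√287):Q] = 2, the tower law gives 2 | [L:Q]. Likewise Q(∛390) ⊂ L with [Q(∛390):Q] = 3 (because 390 is not a perfect cube), so 3 | [L:Q]. As gcd(2,3) = 1, [L:Q] is divisible by 6. Conversely L is generated over Q by √287 and ∛390, so [L:Q] ≤ 2·3 = 6. Therefore [Q(√287, ∛390) : Q] = 6.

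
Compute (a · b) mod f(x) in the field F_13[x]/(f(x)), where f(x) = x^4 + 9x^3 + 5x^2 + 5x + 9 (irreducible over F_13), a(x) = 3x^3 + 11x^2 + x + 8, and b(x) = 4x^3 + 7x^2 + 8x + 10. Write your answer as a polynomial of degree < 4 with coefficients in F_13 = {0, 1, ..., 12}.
a · b ≡ 12x^3 + 6x^2 + 4x + 1 (mod f(x))

Multiply in F_13[x]: a(x)·b(x) = (3x^3 + 11x^2 + x + 8)·(4x^3 + 7x^2 + 8x + 10) = 12x^6 + x^4 + x^3 + 5x^2 + 9x + 2. This has degree ≥ 4, so divide by f(x) over F_13: 12x^6 + x^4 + x^3 + 5x^2 + 9x + 2 = (12x^2 + 9x + 3)·(x^4 + 9x^3 + 5x^2 + 5x + 9) + (12x^3 + 6x^2 + 4x + 1). Hence a·b ≡ 12x^3 + 6x^2 + 4x + 1 (mod f). (F_13[x]/(f) is a field with 13^4 = 28561 elements since f is irreducible of degree 4.)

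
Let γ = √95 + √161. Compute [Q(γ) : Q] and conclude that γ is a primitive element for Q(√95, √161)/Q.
[Q(γ) : Q] = 4 (equivalently, Q(γ) = Q(√95, √161))

Obviously Q(γ) ⊆ Q(√95, √161), and [Q(√95, √161):Q] = 4 (since 95, 161 are distinct squarefree integers > 1 with 15295 not a perfect square). To show equality we compute the minimal polynomial of γ. From γ = √95 + √161: γ^2 = 95 + 2√(15295) + 161 = 256 + 2√(15295), so γ^2 - 256 = 2√(15295); squaring, (γ^2 - 256)^2 = 4·15295, i.e. γ^4 - 512γ^2 + 65536 - 61180 = 0, i.e. γ^4 - 512γ^2 + 4356 = 0. So γ is a root of x^4 - 512x^2 + 4356. This polynomial is irreducible over Q: it has no rational root (each ±√95 ± √161 is irrational), and any factorization into two quadratics over Q would force √(15295) ∈ Q (pairing opposite roots) or √95, √161 ∈ Q (other pairings), all impossible. Hence [Q(γ):Q] = 4 = [Q(√95, √161):Q], so Q(γ) = Q(√95, √161).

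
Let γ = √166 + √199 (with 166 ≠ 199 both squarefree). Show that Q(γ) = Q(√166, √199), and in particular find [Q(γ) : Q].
[Q(γ) : Q] = 4 (equivalently, Q(γ) = Q(√166, √199))

Obviously Q(γ) ⊆ Q(√166, √199), and [Q(√166, √199):Q] = 4 (since 166, 199 are distinct squarefree integers > 1 with 33034 not a perfect square). To show equality we compute the minimal polynomial of γ. From γ = √166 + √199: γ^2 = 166 + 2√(33034) + 199 = 365 + 2√(33034), so γ^2 - 365 = 2√(33034); squaring, (γ^2 - 365)^2 = 4·33034, i.e. γ^4 - 730γ^2 + 133225 - 132136 = 0, i.e. γ^4 - 730γ^2 + 1089 = 0. So γ is a root of x^4 - 730x^2 + 1089. This polynomial is irreducible over Q: it has no rational root (each ±√166 ± √199 is irrational), and any factorization into two quadratics over Q would force √(33034) ∈ Q (pairing opposite roots) or √166, √199 ∈ Q (other pairings), all impossible. Hence [Q(γ):Q] = 4 = [Q(√166, √199):Q], so Q(γ) = Q(√166, √199).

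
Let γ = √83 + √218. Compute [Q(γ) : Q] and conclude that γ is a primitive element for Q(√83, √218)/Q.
[Q(γ) : Q] = 4 (equivalently, Q(γ) = Q(√83, √218))

Obviously Q(γ) ⊆ Q(√83, √218), and [Q(√83, √218):Q] = 4 (since 83, 218 are distinct squarefree integers > 1 with 18094 not a perfect square). To show equality we compute the minimal polynomial of γ. From γ = √83 + √218: γ^2 = 83 + 2√(18094) + 218 = 301 + 2√(18094), so γ^2 - 301 = 2√(18094); squaring, (γ^2 - 301)^2 = 4·18094, i.e. γ^4 - 602γ^2 + 90601 - 72376 = 0, i.e. γ^4 - 602γ^2 + 18225 = 0. So γ is a root of x^4 - 602x^2 + 18225. This polynomial is irreducible over Q: it has no rational root (each ±√83 ± √218 is irrational), and any factorization into two quadratics over Q would force √(18094) ∈ Q (pairing opposite roots) or √83, √218 ∈ Q (other pairings), all impossible. Hence [Q(γ):Q] = 4 = [Q(√83, √218):Q], so Q(γ) = Q(√83, √218).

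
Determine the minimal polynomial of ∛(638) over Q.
m_α(x) = x^3 - 638

α satisfies α^3 = 638, so x^3 - 638 annihilates α. By the rational root test, a rational root p/q (in lowest terms) of x^3 - 638 would satisfy p^3 = 638 q^3, forcing q = 1 and p^3 = 638; but 638 is not a perfect cube, contradiction. A monic cubic over Q with no rational root is irreducible (any nontrivial factorization would include a linear factor). Hence x^3 - 638 is the minimal polynomial of α, and in particular [Q(α):Q] = 3.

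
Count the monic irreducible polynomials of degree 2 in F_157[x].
There are 12246 monic irreducible polynomials of degree 2 over F_157

Each element of F_{157^2} that lies in no proper subfield is a root of exactly one monic irreducible of degree 2 over F_157, and each such polynomial has 2 distinct roots in F_{157^2}. By Möbius inversion the count is N_157(2) = (1/2) Σ_{d|2} μ(2/d) · 157^d = (1/2)(μ(2)·157^1 + μ(1)·157^2) = 24492/2 = 12246.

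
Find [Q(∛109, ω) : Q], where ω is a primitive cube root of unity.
[Q(∛109, ω) : Q] = 6

[Q(∛109):Q] = 3 (min poly x^3 - 109, irreducible since 109 is not a perfect cube). [Q(ω):Q] = 2 (min poly x^2 + x + 1). Since Q(∛109) ⊂ R and ω ∉ R, we have ω ∉ Q(∛109), so x^2 + x + 1 remains irreducible over Q(∛109) and [Q(∛109, ω) : Q(∛109)] = 2. By the tower law, [Q(∛109, ω) : Q] = 3 · 2 = 6. (In fact Q(∛109, ω) is the splitting field of x^3 - 109 over Q.)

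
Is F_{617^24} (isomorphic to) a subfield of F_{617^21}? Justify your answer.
No: F_{617^24} is not a subfield of F_{617^21}

F_{p^m} embeds in F_{p^n} iff m | n. Here 24 ∤ 21 (since 21 = 0·24 + 21 with remainder 21 ≠ 0), so F_{617^24} is not a subfield of F_{617^21}. Equivalently: if it were, the tower law would give 24 = [F_{617^24}:F_617] dividing [F_{617^21}:F_617] = 21, contradiction.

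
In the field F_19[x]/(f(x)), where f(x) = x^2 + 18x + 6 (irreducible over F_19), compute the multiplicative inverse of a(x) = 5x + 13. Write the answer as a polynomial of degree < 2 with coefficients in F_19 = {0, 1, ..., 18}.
a(x)^(-1) ≡ 13x + 14 (mod f(x))

Since f is irreducible over F_19, F_19[x]/(f) is a field and a(x) ≠ 0 has an inverse. Apply the extended Euclidean algorithm to f(x) and a(x) in F_19[x]: f(x) = (4x + 16)·a(x) + (7). The last nonzero remainder is the constant 7 = gcd(f, a) in F_19. Back-substituting through the division chain expresses 7 = s(x)·a(x) + t(x)·f(x) with s(x) ≡ 15x + 3 (mod f), so (15x + 3)·a(x) ≡ 7 (mod f). Multiplying by 7^(-1) ≡ 11 in F_19 gives a(x)^(-1) ≡ 11·(15x + 3) ≡ 13x + 14 (mod f). Check: (5x + 13)·(13x + 14) = 8x^2 + 11x + 11 ≡ 1 (mod x^2 + 18x + 6).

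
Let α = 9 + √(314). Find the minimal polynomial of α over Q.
m_α(x) = x^2 - 18x - 233

From α - 9 = √(314), squaring gives (α - 9)^2 = 314, i.e. α^2 - 18α + 81 = 314, so α^2 - 18α - 233 = 0. The discriminant of x^2 - 18x - 233 is (-18)^2 - 4·(-233) = 324 + 932 = 1256, and 4·(314) is not a perfect square in Q since 314 is squarefree and ≠ 1. Hence x^2 - 18x - 233 is irreducible over Q and is the minimal polynomial of α.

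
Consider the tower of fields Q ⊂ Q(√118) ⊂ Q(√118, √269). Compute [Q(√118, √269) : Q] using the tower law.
[Q(√118, √269) : Q] = 4

[Q(√118):Q] = 2 (min poly x^2 - 118, irreducible since 118 is squarefree > 1). For the top step, suppose √269 ∈ Q(√118), say √269 = c + d√118 with c, d ∈ Q. Squaring: 269 = c^2 + 118d^2 + 2cd√118. Since √118 ∉ Q this forces 2cd = 0. If d = 0 then √269 = c ∈ Q, contradicting 269 squarefree > 1. If c = 0 then 269 = 118d^2, so 118·269 = (118d)^2 is a perfect square in Q — but 118·269 = 31742 is not a perfect square (since 118 and 269 are distinct squarefree integers). Contradiction. Hence √269 ∉ Q(√118), so x^2 - 269 stays irreducible over Q(√118) and [Q(√118, √269) : Q(√118)] = 2. By the tower law, [Q(√118, √269) : Q] = 2 · 2 = 4.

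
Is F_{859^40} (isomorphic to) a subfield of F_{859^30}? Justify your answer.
No: F_{859^40} is not a subfield of F_{859^30}

F_{p^m} embeds in F_{p^n} iff m | n. Here 40 ∤ 30 (since 30 = 0·40 + 30 with remainder 30 ≠ 0), so F_{859^40} is not a subfield of F_{859^30}. Equivalently: if it were, the tower law would give 40 = [F_{859^40}:F_859] dividing [F_{859^30}:F_859] = 30, contradiction.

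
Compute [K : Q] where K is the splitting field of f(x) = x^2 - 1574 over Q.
[K : Q] = 2

f(x) = x^2 - 1574 factors as (x - √1574)(x + √1574). The splitting field is K = Q(√1574). Since 1574 is squarefree and > 1, it is not a perfect square, so x^2 - 1574 is irreducible over Q and [Q(√1574) : Q] = 2. Hence [K : Q] = 2.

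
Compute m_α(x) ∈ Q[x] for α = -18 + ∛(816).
m_α(x) = x^3 + 54x^2 + 972x + 5016

Set β = α + 18 = ∛(816), so β^3 = 816. Then (α + 18)^3 - 816 = 0, i.e. α is a root of g(x) = (x + 18)^3 - 816 = x^3 + 54x^2 + 972x + 5016. Since g(x) = h(x + 18) where h(x) = x^3 - 816, and h is irreducible over Q (because 816 is not a perfect cube, so h has no rational root, and a monic cubic with no rational root is irreducible), g is also irreducible (irreducibility is preserved under the substitution x → x + 18). Hence m_α(x) = x^3 + 54x^2 + 972x + 5016.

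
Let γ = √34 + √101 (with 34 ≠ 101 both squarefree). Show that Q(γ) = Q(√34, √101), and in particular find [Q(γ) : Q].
[Q(γ) : Q] = 4 (equivalently, Q(γ) = Q(√34, √101))

Obviously Q(γ) ⊆ Q(√34, √101), and [Q(√34, √101):Q] = 4 (since 34, 101 are distinct squarefree integers > 1 with 3434 not a perfect square). To show equality we compute the minimal polynomial of γ. From γ = √34 + √101: γ^2 = 34 + 2√(3434) + 101 = 135 + 2√(3434), so γ^2 - 135 = 2√(3434); squaring, (γ^2 - 135)^2 = 4·3434, i.e. γ^4 - 270γ^2 + 18225 - 13736 = 0, i.e. γ^4 - 270γ^2 + 4489 = 0. So γ is a root of x^4 - 270x^2 + 4489. This polynomial is irreducible over Q: it has no rational root (each ±√34 ± √101 is irrational), and any factorization into two quadratics over Q would force √(3434) ∈ Q (pairing opposite roots) or √34, √101 ∈ Q (other pairings), all impossible. Hence [Q(γ):Q] = 4 = [Q(√34, √101):Q], so Q(γ) = Q(√34, √101).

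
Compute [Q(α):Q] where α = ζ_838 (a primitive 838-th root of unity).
[Q(α):Q] = 418

The minimal polynomial of ζ_838 over Q is the 838-th cyclotomic polynomial Φ_838(x), which is irreducible over Q and has degree φ(838) = 418. Hence [Q(α):Q] = φ(838) = 418.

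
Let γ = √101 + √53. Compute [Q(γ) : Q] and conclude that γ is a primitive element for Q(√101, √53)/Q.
[Q(γ) : Q] = 4 (equivalently, Q(γ) = Q(√101, √53))

Obviously Q(γ) ⊆ Q(√101, √53), and [Q(√101, √53):Q] = 4 (since 101, 53 are distinct squarefree integers > 1 with 5353 not a perfect square). To show equality we compute the minimal polynomial of γ. From γ = √101 + √53: γ^2 = 101 + 2√(5353) + 53 = 154 + 2√(5353), so γ^2 - 154 = 2√(5353); squaring, (γ^2 - 154)^2 = 4·5353, i.e. γ^4 - 308γ^2 + 23716 - 21412 = 0, i.e. γ^4 - 308γ^2 + 2304 = 0. So γ is a root of x^4 - 308x^2 + 2304. This polynomial is irreducible over Q: it has no rational root (each ±√101 ± √53 is irrational), and any factorization into two quadratics over Q would force √(5353) ∈ Q (pairing opposite roots) or √101, √53 ∈ Q (other pairings), all impossible. Hence [Q(γ):Q] = 4 = [Q(√101, √53):Q], so Q(γ) = Q(√101, √53).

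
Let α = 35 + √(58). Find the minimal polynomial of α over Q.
m_α(x) = x^2 - 70x + 1167

From α - 35 = √(58), squaring gives (α - 35)^2 = 58, i.e. α^2 - 70α + 1225 = 58, so α^2 - 70α + 1167 = 0. The discriminant of x^2 - 70x + 1167 is (-70)^2 - 4·(1167) = 4900 - 4668 = 232, and 4·(58) is not a perfect square in Q since 58 is squarefree and ≠ 1. Hence x^2 - 70x + 1167 is irreducible over Q and is the minimal polynomial of α.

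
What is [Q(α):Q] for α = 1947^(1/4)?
[Q(α):Q] = 4

α is a root of x^4 - 1947. By Eisenstein's criterion at the prime p = 3 (which divides the constant term 1947 but p^2 = 9 does not, since 1947 is squarefree), x^4 - 1947 is irreducible over Q. Hence [Q(α):Q] = 4.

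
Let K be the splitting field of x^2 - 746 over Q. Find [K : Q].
[K : Q] = 2

f(x) = x^2 - 746 factors as (x - √746)(x + √746). The splitting field is K = Q(√746). Since 746 is squarefree and > 1, it is not a perfect square, so x^2 - 746 is irreducible over Q and [Q(√746) : Q] = 2. Hence [K : Q] = 2.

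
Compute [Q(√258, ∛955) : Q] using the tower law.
[Q(√258, ∛955) : Q] = 6

Let L = Q(√258, ∛955). Since Q(√258) ⊂ L and [Q(√258):Q] = 2, the tower law gives 2 | [L:Q]. Likewise Q(∛955) ⊂ L with [Q(∛955):Q] = 3 (because 955 is not a perfect cube), so 3 | [L:Q]. As gcd(2,3) = 1, [L:Q] is divisible by 6. Conversely L is generated over Q by √258 and ∛955, so [L:Q] ≤ 2·3 = 6. Therefore [Q(√258, ∛955) : Q] = 6.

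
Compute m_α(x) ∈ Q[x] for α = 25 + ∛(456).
m_α(x) = x^3 - 75x^2 + 1875x - 16081

Set β = α - 25 = ∛(456), so β^3 = 456. Then (α - 25)^3 - 456 = 0, i.e. α is a root of g(x) = (x - 25)^3 - 456 = x^3 - 75x^2 + 1875x - 16081. Since g(x) = h(x - 25) where h(x) = x^3 - 456, and h is irreducible over Q (because 456 is not a perfect cube, so h has no rational root, and a monic cubic with no rational root is irreducible), g is also irreducible (irreducibility is preserved under the substitution x → x - 25). Hence m_α(x) = x^3 - 75x^2 + 1875x - 16081.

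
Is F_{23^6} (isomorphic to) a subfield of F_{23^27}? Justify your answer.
No: F_{23^6} is not a subfield of F_{23^27}

F_{p^m} embeds in F_{p^n} iff m | n. Here 6 ∤ 27 (since 27 = 4·6 + 3 with remainder 3 ≠ 0), so F_{23^6} is not a subfield of F_{23^27}. Equivalently: if it were, the tower law would give 6 = [F_{23^6}:F_23] dividing [F_{23^27}:F_23] = 27, contradiction.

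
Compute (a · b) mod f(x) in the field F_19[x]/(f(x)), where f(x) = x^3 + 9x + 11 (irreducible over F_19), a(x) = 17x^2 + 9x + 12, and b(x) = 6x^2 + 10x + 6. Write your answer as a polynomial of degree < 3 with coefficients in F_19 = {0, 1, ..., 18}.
a · b ≡ 11x^2 + 2 (mod f(x))

Multiply in F_19[x]: a(x)·b(x) = (17x^2 + 9x + 12)·(6x^2 + 10x + 6) = 7x^4 + 15x^3 + 17x^2 + 3x + 15. This has degree ≥ 3, so divide by f(x) over F_19: 7x^4 + 15x^3 + 17x^2 + 3x + 15 = (7x + 15)·(x^3 + 9x + 11) + (11x^2 + 2). Hence a·b ≡ 11x^2 + 2 (mod f). (F_19[x]/(f) is a field with 19^3 = 6859 elements since f is irreducible of degree 3.)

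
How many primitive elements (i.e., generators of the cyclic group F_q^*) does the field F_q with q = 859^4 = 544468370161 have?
There are φ(544468370160) = 118093086720 primitive elements

F_q^* is cyclic of order q - 1 = 544468370160. A cyclic group of order m has exactly φ(m) generators. Here m = 544468370160 = 2^4 · 3 · 5 · 11 · 13 · 43 · 137 · 2693, so the number of primitive elements is φ(544468370160) = 118093086720.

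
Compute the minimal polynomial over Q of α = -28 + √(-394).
m_α(x) = x^2 + 56x + 1178

From α + 28 = √(-394), squaring gives (α + 28)^2 = -394, i.e. α^2 + 56α + 784 = -394, so α^2 + 56α + 1178 = 0. The discriminant of x^2 + 56x + 1178 is (56)^2 - 4·(1178) = 3136 - 4712 = -1576, and 4·(-394) is not a perfect square in Q since -394 is squarefree and ≠ 1. Hence x^2 + 56x + 1178 is irreducible over Q and is the minimal polynomial of α.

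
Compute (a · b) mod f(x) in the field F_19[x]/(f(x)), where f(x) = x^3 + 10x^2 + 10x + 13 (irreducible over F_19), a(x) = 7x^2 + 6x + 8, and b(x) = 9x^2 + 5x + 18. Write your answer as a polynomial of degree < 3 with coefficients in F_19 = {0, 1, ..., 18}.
a · b ≡ 11x^2 + 8x + 14 (mod f(x))

Multiply in F_19[x]: a(x)·b(x) = (7x^2 + 6x + 8)·(9x^2 + 5x + 18) = 6x^4 + 13x^3 + 15x + 11. This has degree ≥ 3, so divide by f(x) over F_19: 6x^4 + 13x^3 + 15x + 11 = (6x + 10)·(x^3 + 10x^2 + 10x + 13) + (11x^2 + 8x + 14). Hence a·b ≡ 11x^2 + 8x + 14 (mod f). (F_19[x]/(f) is a field with 19^3 = 6859 elements since f is irreducible of degree 3.)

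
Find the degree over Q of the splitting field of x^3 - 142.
[K : Q] = 6

The roots of x^3 - 142 are ∛142, ω∛142, ω^2∛142 where ω = e^(2πi/3) is a primitive cube root of unity, so K = Q(∛142, ω). Now [Q(∛142):Q] = 3 (since 142 is not a perfect cube, x^3 - 142 is irreducible) and [Q(ω):Q] = 2. Both 2 and 3 divide [K:Q], and [K:Q] ≤ 3·2 = 6, so [K:Q] = 6. (Equivalently: Q(∛142) ⊂ R but ω ∉ R, so [K : Q(∛142)] = 2.)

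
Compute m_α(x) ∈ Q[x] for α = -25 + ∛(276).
m_α(x) = x^3 + 75x^2 + 1875x + 15349

Set β = α + 25 = ∛(276), so β^3 = 276. Then (α + 25)^3 - 276 = 0, i.e. α is a root of g(x) = (x + 25)^3 - 276 = x^3 + 75x^2 + 1875x + 15349. Since g(x) = h(x + 25) where h(x) = x^3 - 276, and h is irreducible over Q (because 276 is not a perfect cube, so h has no rational root, and a monic cubic with no rational root is irreducible), g is also irreducible (irreducibility is preserved under the substitution x → x + 25). Hence m_α(x) = x^3 + 75x^2 + 1875x + 15349.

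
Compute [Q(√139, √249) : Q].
[Q(√139, √249) : Q] = 4

[Q(√139):Q] = 2 (min poly x^2 - 139, irreducible since 139 is squarefree > 1). For the top step, suppose √249 ∈ Q(√139), say √249 = c + d√139 with c, d ∈ Q. Squaring: 249 = c^2 + 139d^2 + 2cd√139. Since √139 ∉ Q this forces 2cd = 0. If d = 0 then √249 = c ∈ Q, contradicting 249 squarefree > 1. If c = 0 then 249 = 139d^2, so 139·249 = (139d)^2 is a perfect square in Q — but 139·249 = 34611 is not a perfect square (since 139 and 249 are distinct squarefree integers). Contradiction. Hence √249 ∉ Q(√139), so x^2 - 249 stays irreducible over Q(√139) and [Q(√139, √249) : Q(√139)] = 2. By the tower law, [Q(√139, √249) : Q] = 2 · 2 = 4.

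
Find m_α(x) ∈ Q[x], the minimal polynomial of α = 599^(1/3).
m_α(x) = x^3 - 599

α satisfies α^3 = 599, so x^3 - 599 annihilates α. By the rational root test, a rational root p/q (in lowest terms) of x^3 - 599 would satisfy p^3 = 599 q^3, forcing q = 1 and p^3 = 599; but 599 is not a perfect cube, contradiction. A monic cubic over Q with no rational root is irreducible (any nontrivial factorization would include a linear factor). Hence x^3 - 599 is the minimal polynomial of α, and in particular [Q(α):Q] = 3.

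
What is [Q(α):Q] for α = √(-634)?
[Q(α):Q] = 2

[Q(α):Q] equals the degree of the minimal polynomial of α. Here α^2 = -634 and x^2 + 634 is irreducible (d = -634 is squarefree, ≠ 1, hence not a square), so deg(m_α) = 2. Thus [Q(α):Q] = 2.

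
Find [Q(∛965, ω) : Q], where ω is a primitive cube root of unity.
[Q(∛965, ω) : Q] = 6

[Q(∛965):Q] = 3 (min poly x^3 - 965, irreducible since 965 is not a perfect cube). [Q(ω):Q] = 2 (min poly x^2 + x + 1). Since Q(∛965) ⊂ R and ω ∉ R, we have ω ∉ Q(∛965), so x^2 + x + 1 remains irreducible over Q(∛965) and [Q(∛965, ω) : Q(∛965)] = 2. By the tower law, [Q(∛965, ω) : Q] = 3 · 2 = 6. (In fact Q(∛965, ω) is the splitting field of x^3 - 965 over Q.)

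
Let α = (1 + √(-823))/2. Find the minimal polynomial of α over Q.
m_α(x) = x^2 - x + 206

From 2α - 1 = √(-823), squaring gives (2α - 1)^2 = -823, i.e. 4α^2 - 4α + 1 = -823, so α^2 - α + (1 + 823)/4 = 0. Since -823 ≡ 1 (mod 4), (1 + 823)/4 = 206 ∈ Z. The polynomial x^2 - x + 206 has discriminant 1 - 4·(206) = -823, which is not a perfect square in Q (d = -823 is squarefree and ≠ 1), so x^2 - x + 206 is irreducible over Q. It is the minimal polynomial of α.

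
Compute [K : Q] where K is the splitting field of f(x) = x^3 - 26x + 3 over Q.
[K : Q] = 6

By the rational root test, any rational root of the monic integer polynomial f(x) = x^3 - 26x + 3 must be an integer dividing the constant term 3, i.e. one of ±{1, 3}. Evaluating: f(1) = -22, f(-1) = 28, f(3) = -48, f(-3) = 54; none is 0, so f has no rational root and is therefore irreducible over Q (a cubic with no linear factor over a field is irreducible). For an irreducible cubic, the Galois group is A_3 or S_3 according as the discriminant disc(f) = -4a^3 - 27b^2 = -4·(-26)^3 - 27·(3)^2 = 70061 is or is not a square in Q. Here disc(f) = 70061 is not a perfect square in Q, so the Galois group of f over Q is not contained in A_3 and must be all of S_3. The splitting field has degree |S_3| = 6 over Q, so [K : Q] = 6.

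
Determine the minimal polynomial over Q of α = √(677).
m_α(x) = x^2 - 677

α satisfies α^2 - 677 = 0, so x^2 - 677 annihilates α. Since d = 677 is squarefree and ≠ 1, it is not a perfect square in Q, so x^2 - 677 has no rational root and is therefore irreducible over Q (a degree-2 polynomial over a field is irreducible iff it has no root). Hence m_α(x) = x^2 - 677.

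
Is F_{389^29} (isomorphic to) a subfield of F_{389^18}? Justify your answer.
No: F_{389^29} is not a subfield of F_{389^18}

F_{p^m} embeds in F_{p^n} iff m | n. Here 29 ∤ 18 (since 18 = 0·29 + 18 with remainder 18 ≠ 0), so F_{389^29} is not a subfield of F_{389^18}. Equivalently: if it were, the tower law would give 29 = [F_{389^29}:F_389] dividing [F_{389^18}:F_389] = 18, contradiction.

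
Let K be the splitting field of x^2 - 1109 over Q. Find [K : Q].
[K : Q] = 2

f(x) = x^2 - 1109 factors as (x - √1109)(x + √1109). The splitting field is K = Q(√1109). Since 1109 is squarefree and > 1, it is not a perfect square, so x^2 - 1109 is irreducible over Q and [Q(√1109) : Q] = 2. Hence [K : Q] = 2.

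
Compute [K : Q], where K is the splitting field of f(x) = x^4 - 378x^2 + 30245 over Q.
[K : Q] = 4

Solving the quadratic in x^2: x^2 = (378 ± √(378^2 - 4·30245))/2 = (378 ± √21904)/2 = (378 ± 148)/2, giving x^2 = 263 or x^2 = 115. So f(x) = (x^2 - 263)(x^2 - 115) and the roots of f are ±√263, ±√115. Hence the splitting field is K = Q(√263, √115). Since 263 and 115 are distinct squarefree integers > 1, their product 30245 is not a perfect square, so √115 ∉ Q(√263). By the tower law [K:Q] = [Q(√263,√115):Q(√263)] · [Q(√263):Q] = 2 · 2 = 4.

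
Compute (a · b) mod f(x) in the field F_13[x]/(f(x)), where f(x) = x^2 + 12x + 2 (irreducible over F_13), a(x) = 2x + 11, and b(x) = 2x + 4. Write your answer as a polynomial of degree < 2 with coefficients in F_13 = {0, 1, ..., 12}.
a · b ≡ 8x + 10 (mod f(x))

Multiply in F_13[x]: a(x)·b(x) = (2x + 11)·(2x + 4) = 4x^2 + 4x + 5. This has degree ≥ 2, so divide by f(x) over F_13: 4x^2 + 4x + 5 = (4)·(x^2 + 12x + 2) + (8x + 10). Hence a·b ≡ 8x + 10 (mod f). (F_13[x]/(f) is a field with 13^2 = 169 elements since f is irreducible of degree 2.)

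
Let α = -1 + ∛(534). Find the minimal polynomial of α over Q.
m_α(x) = x^3 + 3x^2 + 3x - 533

Set β = α + 1 = ∛(534), so β^3 = 534. Then (α + 1)^3 - 534 = 0, i.e. α is a root of g(x) = (x + 1)^3 - 534 = x^3 + 3x^2 + 3x - 533. Since g(x) = h(x + 1) where h(x) = x^3 - 534, and h is irreducible over Q (because 534 is not a perfect cube, so h has no rational root, and a monic cubic with no rational root is irreducible), g is also irreducible (irreducibility is preserved under the substitution x → x + 1). Hence m_α(x) = x^3 + 3x^2 + 3x - 533.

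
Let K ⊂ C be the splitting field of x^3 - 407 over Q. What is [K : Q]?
[K : Q] = 6

The roots of x^3 - 407 are ∛407, ω∛407, ω^2∛407 where ω = e^(2πi/3) is a primitive cube root of unity, so K = Q(∛407, ω). Now [Q(∛407):Q] = 3 (since 407 is not a perfect cube, x^3 - 407 is irreducible) and [Q(ω):Q] = 2. Both 2 and 3 divide [K:Q], and [K:Q] ≤ 3·2 = 6, so [K:Q] = 6. (Equivalently: Q(∛407) ⊂ R but ω ∉ R, so [K : Q(∛407)] = 2.)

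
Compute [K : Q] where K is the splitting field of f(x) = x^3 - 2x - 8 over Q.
[K : Q] = 6

By the rational root test, any rational root of the monic integer polynomial f(x) = x^3 - 2x - 8 must be an integer dividing the constant term -8, i.e. one of ±{1, 2, 4, 8}. Evaluating: f(1) = -9, f(-1) = -7, f(2) = -4, f(-2) = -12, f(4) = 48, f(-4) = -64, f(8) = 488, f(-8) = -504; none is 0, so f has no rational root and is therefore irreducible over Q (a cubic with no linear factor over a field is irreducible). For an irreducible cubic, the Galois group is A_3 or S_3 according as the discriminant disc(f) = -4a^3 - 27b^2 = -4·(-2)^3 - 27·(-8)^2 = -1696 is or is not a square in Q. Here disc(f) = -1696 is not a perfect square in Q, so the Galois group of f over Q is not contained in A_3 and must be all of S_3. The splitting field has degree |S_3| = 6 over Q, so [K : Q] = 6.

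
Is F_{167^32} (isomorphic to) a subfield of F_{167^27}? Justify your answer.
No: F_{167^32} is not a subfield of F_{167^27}

F_{p^m} embeds in F_{p^n} iff m | n. Here 32 ∤ 27 (since 27 = 0·32 + 27 with remainder 27 ≠ 0), so F_{167^32} is not a subfield of F_{167^27}. Equivalently: if it were, the tower law would give 32 = [F_{167^32}:F_167] dividing [F_{167^27}:F_167] = 27, contradiction.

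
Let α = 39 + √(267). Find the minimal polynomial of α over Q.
m_α(x) = x^2 - 78x + 1254

From α - 39 = √(267), squaring gives (α - 39)^2 = 267, i.e. α^2 - 78α + 1521 = 267, so α^2 - 78α + 1254 = 0. The discriminant of x^2 - 78x + 1254 is (-78)^2 - 4·(1254) = 6084 - 5016 = 1068, and 4·(267) is not a perfect square in Q since 267 is squarefree and ≠ 1. Hence x^2 - 78x + 1254 is irreducible over Q and is the minimal polynomial of α.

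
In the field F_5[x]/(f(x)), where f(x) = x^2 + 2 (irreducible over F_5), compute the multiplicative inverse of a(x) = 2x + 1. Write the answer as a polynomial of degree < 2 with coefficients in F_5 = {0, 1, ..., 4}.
a(x)^(-1) ≡ 2x + 4 (mod f(x))

Since f is irreducible over F_5, F_5[x]/(f) is a field and a(x) ≠ 0 has an inverse. Apply the extended Euclidean algorithm to f(x) and a(x) in F_5[x]: f(x) = (3x + 1)·a(x) + (1). The last nonzero remainder is the constant 1 = gcd(f, a) in F_5. Back-substituting through the division chain expresses 1 = s(x)·a(x) + t(x)·f(x) with s(x) ≡ 2x + 4 (mod f), so a(x)^(-1) ≡ s(x) = 2x + 4 (mod f). Check: (2x + 1)·(2x + 4) = 4x^2 + 4 ≡ 1 (mod x^2 + 2).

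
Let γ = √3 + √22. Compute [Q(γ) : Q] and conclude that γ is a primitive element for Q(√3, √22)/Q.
[Q(γ) : Q] = 4 (equivalently, Q(γ) = Q(√3, √22))

Obviously Q(γ) ⊆ Q(√3, √22), and [Q(√3, √22):Q] = 4 (since 3, 22 are distinct squarefree integers > 1 with 66 not a perfect square). To show equality we compute the minimal polynomial of γ. From γ = √3 + √22: γ^2 = 3 + 2√(66) + 22 = 25 + 2√(66), so γ^2 - 25 = 2√(66); squaring, (γ^2 - 25)^2 = 4·66, i.e. γ^4 - 50γ^2 + 625 - 264 = 0, i.e. γ^4 - 50γ^2 + 361 = 0. So γ is a root of x^4 - 50x^2 + 361. This polynomial is irreducible over Q: it has no rational root (each ±√3 ± √22 is irrational), and any factorization into two quadratics over Q would force √(66) ∈ Q (pairing opposite roots) or √3, √22 ∈ Q (other pairings), all impossible. Hence [Q(γ):Q] = 4 = [Q(√3, √22):Q], so Q(γ) = Q(√3, √22).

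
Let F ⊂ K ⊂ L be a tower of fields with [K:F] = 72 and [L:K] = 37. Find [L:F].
[L:F] = 2664

The tower law says that for any tower of field extensions F ⊂ K ⊂ L with finite degrees, [L:F] = [L:K] · [K:F]. Here this gives [L:F] = 37 · 72 = 2664.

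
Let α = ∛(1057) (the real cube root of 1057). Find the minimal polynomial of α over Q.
m_α(x) = x^3 - 1057

α satisfies α^3 = 1057, so x^3 - 1057 annihilates α. By the rational root test, a rational root p/q (in lowest terms) of x^3 - 1057 would satisfy p^3 = 1057 q^3, forcing q = 1 and p^3 = 1057; but 1057 is not a perfect cube, contradiction. A monic cubic over Q with no rational root is irreducible (any nontrivial factorization would include a linear factor). Hence x^3 - 1057 is the minimal polynomial of α, and in particular [Q(α):Q] = 3.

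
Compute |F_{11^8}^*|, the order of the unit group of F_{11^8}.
|F_{11^8}^*| = 214358880

F_{11^8} has 11^8 = 214358881 elements; its multiplicative group consists of all nonzero elements, so |F_{11^8}^*| = 214358881 - 1 = 214358880. (It is cyclic since any finite subgroup of the multiplicative group of a field is cyclic.)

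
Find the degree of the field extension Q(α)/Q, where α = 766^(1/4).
[Q(α):Q] = 4

α is a root of x^4 - 766. By Eisenstein's criterion at the prime p = 2 (which divides the constant term 766 but p^2 = 4 does not, since 766 is squarefree), x^4 - 766 is irreducible over Q. Hence [Q(α):Q] = 4.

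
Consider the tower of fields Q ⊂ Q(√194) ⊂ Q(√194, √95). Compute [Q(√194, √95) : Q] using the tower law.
[Q(√194, √95) : Q] = 4

[Q(√194):Q] = 2 (min poly x^2 - 194, irreducible since 194 is squarefree > 1). For the top step, suppose √95 ∈ Q(√194), say √95 = c + d√194 with c, d ∈ Q. Squaring: 95 = c^2 + 194d^2 + 2cd√194. Since √194 ∉ Q this forces 2cd = 0. If d = 0 then √95 = c ∈ Q, contradicting 95 squarefree > 1. If c = 0 then 95 = 194d^2, so 194·95 = (194d)^2 is a perfect square in Q — but 194·95 = 18430 is not a perfect square (since 194 and 95 are distinct squarefree integers). Contradiction. Hence √95 ∉ Q(√194), so x^2 - 95 stays irreducible over Q(√194) and [Q(√194, √95) : Q(√194)] = 2. By the tower law, [Q(√194, √95) : Q] = 2 · 2 = 4.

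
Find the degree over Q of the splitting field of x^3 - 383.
[K : Q] = 6

The roots of x^3 - 383 are ∛383, ω∛383, ω^2∛383 where ω = e^(2πi/3) is a primitive cube root of unity, so K = Q(∛383, ω). Now [Q(∛383):Q] = 3 (since 383 is not a perfect cube, x^3 - 383 is irreducible) and [Q(ω):Q] = 2. Both 2 and 3 divide [K:Q], and [K:Q] ≤ 3·2 = 6, so [K:Q] = 6. (Equivalently: Q(∛383) ⊂ R but ω ∉ R, so [K : Q(∛383)] = 2.)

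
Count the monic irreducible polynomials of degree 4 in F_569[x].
There are 26205215340 monic irreducible polynomials of degree 4 over F_569

Each element of F_{569^4} that lies in no proper subfield is a root of exactly one monic irreducible of degree 4 over F_569, and each such polynomial has 4 distinct roots in F_{569^4}. By Möbius inversion the count is N_569(4) = (1/4) Σ_{d|4} μ(4/d) · 569^d = (1/4)(μ(4)·569^1 + μ(2)·569^2 + μ(1)·569^4) = 104820861360/4 = 26205215340.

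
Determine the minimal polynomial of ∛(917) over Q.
m_α(x) = x^3 - 917

α satisfies α^3 = 917, so x^3 - 917 annihilates α. By the rational root test, a rational root p/q (in lowest terms) of x^3 - 917 would satisfy p^3 = 917 q^3, forcing q = 1 and p^3 = 917; but 917 is not a perfect cube, contradiction. A monic cubic over Q with no rational root is irreducible (any nontrivial factorization would include a linear factor). Hence x^3 - 917 is the minimal polynomial of α, and in particular [Q(α):Q] = 3.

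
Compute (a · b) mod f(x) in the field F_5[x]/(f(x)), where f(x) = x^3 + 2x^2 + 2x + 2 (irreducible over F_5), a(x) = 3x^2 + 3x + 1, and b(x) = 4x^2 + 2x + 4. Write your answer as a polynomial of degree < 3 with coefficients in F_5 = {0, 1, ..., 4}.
a · b ≡ 2x + 1 (mod f(x))

Multiply in F_5[x]: a(x)·b(x) = (3x^2 + 3x + 1)·(4x^2 + 2x + 4) = 2x^4 + 3x^3 + 2x^2 + 4x + 4. This has degree ≥ 3, so divide by f(x) over F_5: 2x^4 + 3x^3 + 2x^2 + 4x + 4 = (2x + 4)·(x^3 + 2x^2 + 2x + 2) + (2x + 1). Hence a·b ≡ 2x + 1 (mod f). (F_5[x]/(f) is a field with 5^3 = 125 elements since f is irreducible of degree 3.)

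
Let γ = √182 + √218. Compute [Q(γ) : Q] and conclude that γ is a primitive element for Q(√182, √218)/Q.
[Q(γ) : Q] = 4 (equivalently, Q(γ) = Q(√182, √218))

Obviously Q(γ) ⊆ Q(√182, √218), and [Q(√182, √218):Q] = 4 (since 182, 218 are distinct squarefree integers > 1 with 39676 not a perfect square). To show equality we compute the minimal polynomial of γ. From γ = √182 + √218: γ^2 = 182 + 2√(39676) + 218 = 400 + 2√(39676), so γ^2 - 400 = 2√(39676); squaring, (γ^2 - 400)^2 = 4·39676, i.e. γ^4 - 800γ^2 + 160000 - 158704 = 0, i.e. γ^4 - 800γ^2 + 1296 = 0. So γ is a root of x^4 - 800x^2 + 1296. This polynomial is irreducible over Q: it has no rational root (each ±√182 ± √218 is irrational), and any factorization into two quadratics over Q would force √(39676) ∈ Q (pairing opposite roots) or √182, √218 ∈ Q (other pairings), all impossible. Hence [Q(γ):Q] = 4 = [Q(√182, √218):Q], so Q(γ) = Q(√182, √218).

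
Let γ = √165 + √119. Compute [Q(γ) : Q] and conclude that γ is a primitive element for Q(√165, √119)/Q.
[Q(γ) : Q] = 4 (equivalently, Q(γ) = Q(√165, √119))

Obviously Q(γ) ⊆ Q(√165, √119), and [Q(√165, √119):Q] = 4 (since 165, 119 are distinct squarefree integers > 1 with 19635 not a perfect square). To show equality we compute the minimal polynomial of γ. From γ = √165 + √119: γ^2 = 165 + 2√(19635) + 119 = 284 + 2√(19635), so γ^2 - 284 = 2√(19635); squaring, (γ^2 - 284)^2 = 4·19635, i.e. γ^4 - 568γ^2 + 80656 - 78540 = 0, i.e. γ^4 - 568γ^2 + 2116 = 0. So γ is a root of x^4 - 568x^2 + 2116. This polynomial is irreducible over Q: it has no rational root (each ±√165 ± √119 is irrational), and any factorization into two quadratics over Q would force √(19635) ∈ Q (pairing opposite roots) or √165, √119 ∈ Q (other pairings), all impossible. Hence [Q(γ):Q] = 4 = [Q(√165, √119):Q], so Q(γ) = Q(√165, √119).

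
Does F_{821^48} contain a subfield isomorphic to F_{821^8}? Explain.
Yes: F_{821^8} is a subfield of F_{821^48}

F_{p^m} embeds in F_{p^n} iff m | n (since F_{p^n} is the splitting field of x^(p^n) - x, and F_{p^m} ⊂ F_{p^n} forces p^n to be a power of p^m, i.e. m | n; conversely if m | n then every root of x^(p^m) - x is a root of x^(p^n) - x). Here 8 | 48 (since 48 = 6·8), so F_{821^8} is a subfield of F_{821^48}, and [F_{821^48} : F_{821^8}] = 48/8 = 6.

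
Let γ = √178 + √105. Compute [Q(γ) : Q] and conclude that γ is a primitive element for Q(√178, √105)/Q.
[Q(γ) : Q] = 4 (equivalently, Q(γ) = Q(√178, √105))

Obviously Q(γ) ⊆ Q(√178, √105), and [Q(√178, √105):Q] = 4 (since 178, 105 are distinct squarefree integers > 1 with 18690 not a perfect square). To show equality we compute the minimal polynomial of γ. From γ = √178 + √105: γ^2 = 178 + 2√(18690) + 105 = 283 + 2√(18690), so γ^2 - 283 = 2√(18690); squaring, (γ^2 - 283)^2 = 4·18690, i.e. γ^4 - 566γ^2 + 80089 - 74760 = 0, i.e. γ^4 - 566γ^2 + 5329 = 0. So γ is a root of x^4 - 566x^2 + 5329. This polynomial is irreducible over Q: it has no rational root (each ±√178 ± √105 is irrational), and any factorization into two quadratics over Q would force √(18690) ∈ Q (pairing opposite roots) or √178, √105 ∈ Q (other pairings), all impossible. Hence [Q(γ):Q] = 4 = [Q(√178, √105):Q], so Q(γ) = Q(√178, √105).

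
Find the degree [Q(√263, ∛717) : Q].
[Q(√263, ∛717) : Q] = 6

Let L = Q(√263, ∛717). Since Q(√263) ⊂ L and [Q(√263):Q] = 2, the tower law gives 2 | [L:Q]. Likewise Q(∛717) ⊂ L with [Q(∛717):Q] = 3 (because 717 is not a perfect cube), so 3 | [L:Q]. As gcd(2,3) = 1, [L:Q] is divisible by 6. Conversely L is generated over Q by √263 and ∛717, so [L:Q] ≤ 2·3 = 6. Therefore [Q(√263, ∛717) : Q] = 6.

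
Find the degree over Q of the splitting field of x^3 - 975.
[K : Q] = 6

The roots of x^3 - 975 are ∛975, ω∛975, ω^2∛975 where ω = e^(2πi/3) is a primitive cube root of unity, so K = Q(∛975, ω). Now [Q(∛975):Q] = 3 (since 975 is not a perfect cube, x^3 - 975 is irreducible) and [Q(ω):Q] = 2. Both 2 and 3 divide [K:Q], and [K:Q] ≤ 3·2 = 6, so [K:Q] = 6. (Equivalently: Q(∛975) ⊂ R but ω ∉ R, so [K : Q(∛975)] = 2.)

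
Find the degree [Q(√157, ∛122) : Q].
[Q(√157, ∛122) : Q] = 6

Let L = Q(√157, ∛122). Since Q(√157) ⊂ L and [Q(√157):Q] = 2, the tower law gives 2 | [L:Q]. Likewise Q(∛122) ⊂ L with [Q(∛122):Q] = 3 (because 122 is not a perfect cube), so 3 | [L:Q]. As gcd(2,3) = 1, [L:Q] is divisible by 6. Conversely L is generated over Q by √157 and ∛122, so [L:Q] ≤ 2·3 = 6. Therefore [Q(√157, ∛122) : Q] = 6.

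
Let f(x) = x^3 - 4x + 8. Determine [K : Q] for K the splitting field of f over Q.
[K : Q] = 6

By the rational root test, any rational root of the monic integer polynomial f(x) = x^3 - 4x + 8 must be an integer dividing the constant term 8, i.e. one of ±{1, 2, 4, 8}. Evaluating: f(1) = 5, f(-1) = 11, f(2) = 8, f(-2) = 8, f(4) = 56, f(-4) = -40, f(8) = 488, f(-8) = -472; none is 0, so f has no rational root and is therefore irreducible over Q (a cubic with no linear factor over a field is irreducible). For an irreducible cubic, the Galois group is A_3 or S_3 according as the discriminant disc(f) = -4a^3 - 27b^2 = -4·(-4)^3 - 27·(8)^2 = -1472 is or is not a square in Q. Here disc(f) = -1472 is not a perfect square in Q, so the Galois group of f over Q is not contained in A_3 and must be all of S_3. The splitting field has degree |S_3| = 6 over Q, so [K : Q] = 6.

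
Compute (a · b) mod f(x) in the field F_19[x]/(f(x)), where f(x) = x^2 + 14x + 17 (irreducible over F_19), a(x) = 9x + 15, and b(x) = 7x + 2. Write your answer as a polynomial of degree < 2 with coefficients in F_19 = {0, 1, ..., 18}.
a · b ≡ x + 4 (mod f(x))

Multiply in F_19[x]: a(x)·b(x) = (9x + 15)·(7x + 2) = 6x^2 + 9x + 11. This has degree ≥ 2, so divide by f(x) over F_19: 6x^2 + 9x + 11 = (6)·(x^2 + 14x + 17) + (x + 4). Hence a·b ≡ x + 4 (mod f). (F_19[x]/(f) is a field with 19^2 = 361 elements since f is irreducible of degree 2.)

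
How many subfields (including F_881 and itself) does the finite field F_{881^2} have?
F_{881^2} has 2 subfields

The subfields of F_{p^n} are exactly the fields F_{p^d} for d | n (each is the fixed field of the unique index-d subgroup of Gal(F_{p^n}/F_p) ≅ Z/nZ). The divisors of n = 2 are {1, 2}, giving 2 subfields: F_{881^1}, F_{881^2}.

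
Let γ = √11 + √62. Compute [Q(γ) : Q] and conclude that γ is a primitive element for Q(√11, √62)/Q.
[Q(γ) : Q] = 4 (equivalently, Q(γ) = Q(√11, √62))

Obviously Q(γ) ⊆ Q(√11, √62), and [Q(√11, √62):Q] = 4 (since 11, 62 are distinct squarefree integers > 1 with 682 not a perfect square). To show equality we compute the minimal polynomial of γ. From γ = √11 + √62: γ^2 = 11 + 2√(682) + 62 = 73 + 2√(682), so γ^2 - 73 = 2√(682); squaring, (γ^2 - 73)^2 = 4·682, i.e. γ^4 - 146γ^2 + 5329 - 2728 = 0, i.e. γ^4 - 146γ^2 + 2601 = 0. So γ is a root of x^4 - 146x^2 + 2601. This polynomial is irreducible over Q: it has no rational root (each ±√11 ± √62 is irrational), and any factorization into two quadratics over Q would force √(682) ∈ Q (pairing opposite roots) or √11, √62 ∈ Q (other pairings), all impossible. Hence [Q(γ):Q] = 4 = [Q(√11, √62):Q], so Q(γ) = Q(√11, √62).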